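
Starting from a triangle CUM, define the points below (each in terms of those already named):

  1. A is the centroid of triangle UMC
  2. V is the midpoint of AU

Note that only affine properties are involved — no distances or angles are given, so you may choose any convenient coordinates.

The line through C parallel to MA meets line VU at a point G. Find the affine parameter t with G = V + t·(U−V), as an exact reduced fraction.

t = -3

Work in coordinates with C = (0, 0), U = (1, 0), M = (0, 1).
1. A is the centroid of triangle UMC ⇒ A = (1/3, 1/3)
2. V is the midpoint of AU ⇒ V = (2/3, 1/6)
through C parallel to MA: direction (1/3, -2/3); meets VU at G = (-1/3, 2/3)
G = V + t·(U−V) with t = -3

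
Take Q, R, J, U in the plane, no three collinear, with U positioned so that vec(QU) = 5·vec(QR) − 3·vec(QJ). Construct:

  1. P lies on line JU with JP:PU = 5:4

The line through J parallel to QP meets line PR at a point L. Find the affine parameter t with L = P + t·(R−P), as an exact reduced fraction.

Work in coordinates with Q = (0, 0), R = (1, 0), J = (0, 1), U = (5, -3).
1. P lies on line JU with JP:PU = 5:4 ⇒ P = (25/9, -11/9)
through J parallel to QP: direction (25/9, -11/9); meets PR at L = (-125/99, 14/9)
L = P + t·(R−P) with t = 25/11

t = 25/11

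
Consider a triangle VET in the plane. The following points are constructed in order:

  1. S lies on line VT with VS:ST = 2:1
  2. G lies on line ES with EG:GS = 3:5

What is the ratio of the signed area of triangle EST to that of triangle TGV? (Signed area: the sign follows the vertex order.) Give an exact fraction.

Choose coordinates V = (0, 0), E = (1, 0), T = (0, 1).
1. S lies on line VT with VS:ST = 2:1 ⇒ S = (0, 2/3)
2. G lies on line ES with EG:GS = 3:5 ⇒ G = (5/8, 1/4)
2·[EST] = -1/3, 2·[TGV] = -5/8
[EST]:[TGV] = -1/3:-5/8 = 8/15

[EST]:[TGV] = 8/15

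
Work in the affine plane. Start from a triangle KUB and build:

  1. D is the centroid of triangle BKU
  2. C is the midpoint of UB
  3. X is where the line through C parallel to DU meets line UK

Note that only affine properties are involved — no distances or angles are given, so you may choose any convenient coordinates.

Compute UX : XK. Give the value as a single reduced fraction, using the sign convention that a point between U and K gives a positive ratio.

Choose coordinates K = (0, 0), U = (1, 0), B = (0, 1).
1. D is the centroid of triangle BKU ⇒ D = (1/3, 1/3)
2. C is the midpoint of UB ⇒ C = (1/2, 1/2)
3. X is where the line through C parallel to DU meets line UK ⇒ X = (3/2, 0)
X = U + t·(K−U) with t = -1/2, so UX:XK = t:(1−t) = -1/2:3/2

UX:XK = -1/3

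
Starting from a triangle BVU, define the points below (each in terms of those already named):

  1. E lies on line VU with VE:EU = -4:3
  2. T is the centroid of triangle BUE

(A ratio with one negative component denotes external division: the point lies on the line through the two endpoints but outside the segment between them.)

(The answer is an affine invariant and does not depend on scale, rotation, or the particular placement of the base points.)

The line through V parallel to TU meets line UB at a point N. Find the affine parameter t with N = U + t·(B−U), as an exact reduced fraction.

Assign B = (0, 0), V = (1, 0), U = (0, 1) — the answer is frame-independent, so this choice is without loss of generality.
1. E lies on line VU with VE:EU = -4:3 ⇒ E = (-3, 4)
2. T is the centroid of triangle BUE ⇒ T = (-1, 5/3)
through V parallel to TU: direction (1, -2/3); meets UB at N = (0, 2/3)
N = U + t·(B−U) with t = 1/3

t = 1/3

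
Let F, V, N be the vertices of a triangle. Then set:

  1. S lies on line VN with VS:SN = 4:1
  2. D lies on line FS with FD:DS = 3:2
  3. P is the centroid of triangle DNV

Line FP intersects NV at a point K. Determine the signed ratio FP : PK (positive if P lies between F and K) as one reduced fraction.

FP:PK = 13/2

Work in coordinates with F = (0, 0), V = (1, 0), N = (0, 1).
1. S lies on line VN with VS:SN = 4:1 ⇒ S = (1/5, 4/5)
2. D lies on line FS with FD:DS = 3:2 ⇒ D = (3/25, 12/25)
3. P is the centroid of triangle DNV ⇒ P = (28/75, 37/75)
line FP meets NV at K = (28/65, 37/65)
P = F + t·(K−F) with t = 13/15, so FP:PK = 13/15:2/15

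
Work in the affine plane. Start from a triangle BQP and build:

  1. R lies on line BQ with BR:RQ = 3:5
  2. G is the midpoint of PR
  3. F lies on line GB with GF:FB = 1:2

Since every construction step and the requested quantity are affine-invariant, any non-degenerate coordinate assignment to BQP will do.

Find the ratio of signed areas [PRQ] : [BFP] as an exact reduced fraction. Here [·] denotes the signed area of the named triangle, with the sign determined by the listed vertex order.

Choose coordinates B = (0, 0), Q = (1, 0), P = (0, 1).
1. R lies on line BQ with BR:RQ = 3:5 ⇒ R = (3/8, 0)
2. G is the midpoint of PR ⇒ G = (3/16, 1/2)
3. F lies on line GB with GF:FB = 1:2 ⇒ F = (1/8, 1/3)
2·[PRQ] = 5/8, 2·[BFP] = 1/8
[PRQ]:[BFP] = 5/8:1/8 = 5

[PRQ]:[BFP] = 5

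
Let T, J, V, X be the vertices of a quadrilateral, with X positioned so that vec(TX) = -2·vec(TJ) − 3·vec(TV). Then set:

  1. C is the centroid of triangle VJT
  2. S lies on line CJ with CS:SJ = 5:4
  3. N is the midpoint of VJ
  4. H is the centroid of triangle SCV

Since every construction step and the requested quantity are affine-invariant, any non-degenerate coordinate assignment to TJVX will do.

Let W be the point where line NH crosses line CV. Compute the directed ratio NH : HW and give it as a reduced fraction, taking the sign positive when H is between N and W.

Work in coordinates with T = (0, 0), J = (1, 0), V = (0, 1), X = (-2, -3).
1. C is the centroid of triangle VJT ⇒ C = (1/3, 1/3)
2. S lies on line CJ with CS:SJ = 5:4 ⇒ S = (19/27, 4/27)
3. N is the midpoint of VJ ⇒ N = (1/2, 1/2)
4. H is the centroid of triangle SCV ⇒ H = (28/81, 40/81)
line NH meets CV at W = (13/51, 25/51)
H = N + t·(W−N) with t = 17/27, so NH:HW = 17/27:10/27

NH:HW = 17/10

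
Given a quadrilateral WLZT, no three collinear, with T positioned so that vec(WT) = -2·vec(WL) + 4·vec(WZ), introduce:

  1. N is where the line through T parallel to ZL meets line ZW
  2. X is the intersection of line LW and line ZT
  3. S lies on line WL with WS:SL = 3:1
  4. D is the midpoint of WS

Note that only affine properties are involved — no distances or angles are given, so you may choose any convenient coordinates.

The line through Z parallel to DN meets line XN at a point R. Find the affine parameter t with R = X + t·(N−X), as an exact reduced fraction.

Work in coordinates with W = (0, 0), L = (1, 0), Z = (0, 1), T = (-2, 4).
1. N is where the line through T parallel to ZL meets line ZW ⇒ N = (0, 2)
2. X is the intersection of line LW and line ZT ⇒ X = (2/3, 0)
3. S lies on line WL with WS:SL = 3:1 ⇒ S = (3/4, 0)
4. D is the midpoint of WS ⇒ D = (3/8, 0)
through Z parallel to DN: direction (-3/8, 2); meets XN at R = (-3/7, 23/7)
R = X + t·(N−X) with t = 23/14

t = 23/14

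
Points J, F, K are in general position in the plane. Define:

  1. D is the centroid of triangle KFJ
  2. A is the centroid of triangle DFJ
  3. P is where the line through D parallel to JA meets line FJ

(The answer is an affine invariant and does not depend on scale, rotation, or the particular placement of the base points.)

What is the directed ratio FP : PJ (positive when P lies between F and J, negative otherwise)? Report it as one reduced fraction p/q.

FP:PJ = -2

Assign J = (0, 0), F = (1, 0), K = (0, 1) — the answer is frame-independent, so this choice is without loss of generality.
1. D is the centroid of triangle KFJ ⇒ D = (1/3, 1/3)
2. A is the centroid of triangle DFJ ⇒ A = (4/9, 1/9)
3. P is where the line through D parallel to JA meets line FJ ⇒ P = (-1, 0)
P = F + t·(J−F) with t = 2, so FP:PJ = t:(1−t) = 2:-1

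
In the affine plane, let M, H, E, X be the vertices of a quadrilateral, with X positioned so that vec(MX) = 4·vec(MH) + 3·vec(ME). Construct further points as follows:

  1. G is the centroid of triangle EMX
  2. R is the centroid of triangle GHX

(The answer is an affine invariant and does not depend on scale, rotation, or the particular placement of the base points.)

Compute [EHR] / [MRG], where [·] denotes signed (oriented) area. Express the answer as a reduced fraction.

Set M = (0, 0), H = (1, 0), E = (0, 1), X = (4, 3); any affine frame gives the same invariant.
1. G is the centroid of triangle EMX ⇒ G = (4/3, 4/3)
2. R is the centroid of triangle GHX ⇒ R = (19/9, 13/9)
2·[EHR] = 23/9, 2·[MRG] = 8/9
[EHR]:[MRG] = 23/9:8/9 = 23/8

[EHR]:[MRG] = 23/8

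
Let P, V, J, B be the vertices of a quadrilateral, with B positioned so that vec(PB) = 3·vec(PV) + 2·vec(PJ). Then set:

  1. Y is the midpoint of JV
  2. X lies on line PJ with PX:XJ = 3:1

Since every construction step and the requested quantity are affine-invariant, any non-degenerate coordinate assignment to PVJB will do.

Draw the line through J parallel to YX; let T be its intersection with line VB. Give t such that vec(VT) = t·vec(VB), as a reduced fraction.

t = 1/6

Choose coordinates P = (0, 0), V = (1, 0), J = (0, 1), B = (3, 2).
1. Y is the midpoint of JV ⇒ Y = (1/2, 1/2)
2. X lies on line PJ with PX:XJ = 3:1 ⇒ X = (0, 3/4)
through J parallel to YX: direction (-1/2, 1/4); meets VB at T = (4/3, 1/3)
T = V + t·(B−V) with t = 1/6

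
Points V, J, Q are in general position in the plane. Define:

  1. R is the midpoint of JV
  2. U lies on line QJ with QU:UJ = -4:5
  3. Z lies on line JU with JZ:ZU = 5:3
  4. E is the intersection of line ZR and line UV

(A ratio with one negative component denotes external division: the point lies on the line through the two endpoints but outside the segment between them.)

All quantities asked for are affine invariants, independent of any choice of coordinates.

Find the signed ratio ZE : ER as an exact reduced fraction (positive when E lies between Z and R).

ZE:ER = -3/4

Choose coordinates V = (0, 0), J = (1, 0), Q = (0, 1).
1. R is the midpoint of JV ⇒ R = (1/2, 0)
2. U lies on line QJ with QU:UJ = -4:5 ⇒ U = (-4, 5)
3. Z lies on line JU with JZ:ZU = 5:3 ⇒ Z = (-17/8, 25/8)
4. E is the intersection of line ZR and line UV ⇒ E = (-10, 25/2)
E = Z + t·(R−Z) with t = -3, so ZE:ER = t:(1−t) = -3:4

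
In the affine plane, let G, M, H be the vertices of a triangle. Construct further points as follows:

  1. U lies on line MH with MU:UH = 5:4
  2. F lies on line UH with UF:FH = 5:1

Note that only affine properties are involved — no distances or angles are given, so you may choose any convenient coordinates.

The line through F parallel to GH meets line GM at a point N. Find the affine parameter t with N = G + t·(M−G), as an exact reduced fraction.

Work in coordinates with G = (0, 0), M = (1, 0), H = (0, 1).
1. U lies on line MH with MU:UH = 5:4 ⇒ U = (4/9, 5/9)
2. F lies on line UH with UF:FH = 5:1 ⇒ F = (2/27, 25/27)
through F parallel to GH: direction (0, 1); meets GM at N = (2/27, 0)
N = G + t·(M−G) with t = 2/27

t = 2/27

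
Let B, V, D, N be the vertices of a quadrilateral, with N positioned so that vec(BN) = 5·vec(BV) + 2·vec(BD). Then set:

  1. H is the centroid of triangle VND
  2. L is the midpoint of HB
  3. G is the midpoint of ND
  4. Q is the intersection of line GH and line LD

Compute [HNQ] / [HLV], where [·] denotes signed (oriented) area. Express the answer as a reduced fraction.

[HNQ]:[HLV] = -8/3

Set B = (0, 0), V = (1, 0), D = (0, 1), N = (5, 2); any affine frame gives the same invariant.
1. H is the centroid of triangle VND ⇒ H = (2, 1)
2. L is the midpoint of HB ⇒ L = (1, 1/2)
3. G is the midpoint of ND ⇒ G = (5/2, 3/2)
4. Q is the intersection of line GH and line LD ⇒ Q = (4/3, 1/3)
2·[HNQ] = -4/3, 2·[HLV] = 1/2
[HNQ]:[HLV] = -4/3:1/2 = -8/3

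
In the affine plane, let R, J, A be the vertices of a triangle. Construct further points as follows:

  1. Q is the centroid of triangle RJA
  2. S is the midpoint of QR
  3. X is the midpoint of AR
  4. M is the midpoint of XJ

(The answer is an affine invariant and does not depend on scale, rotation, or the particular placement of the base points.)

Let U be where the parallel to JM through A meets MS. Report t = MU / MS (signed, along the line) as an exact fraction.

Work in coordinates with R = (0, 0), J = (1, 0), A = (0, 1).
1. Q is the centroid of triangle RJA ⇒ Q = (1/3, 1/3)
2. S is the midpoint of QR ⇒ S = (1/6, 1/6)
3. X is the midpoint of AR ⇒ X = (0, 1/2)
4. M is the midpoint of XJ ⇒ M = (1/2, 1/4)
through A parallel to JM: direction (-1/2, 1/4); meets MS at U = (7/6, 5/12)
U = M + t·(S−M) with t = -2

t = -2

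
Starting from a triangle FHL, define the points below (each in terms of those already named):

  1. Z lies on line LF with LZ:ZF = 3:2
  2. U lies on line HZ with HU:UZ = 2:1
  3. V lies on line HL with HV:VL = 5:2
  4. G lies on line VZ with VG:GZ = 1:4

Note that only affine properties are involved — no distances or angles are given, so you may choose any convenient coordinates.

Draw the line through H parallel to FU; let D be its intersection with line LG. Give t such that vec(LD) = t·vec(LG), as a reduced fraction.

Work in coordinates with F = (0, 0), H = (1, 0), L = (0, 1).
1. Z lies on line LF with LZ:ZF = 3:2 ⇒ Z = (0, 2/5)
2. U lies on line HZ with HU:UZ = 2:1 ⇒ U = (1/3, 4/15)
3. V lies on line HL with HV:VL = 5:2 ⇒ V = (2/7, 5/7)
4. G lies on line VZ with VG:GZ = 1:4 ⇒ G = (8/35, 114/175)
through H parallel to FU: direction (1/3, 4/15); meets LG at D = (24/31, -28/155)
D = L + t·(G−L) with t = 105/31

t = 105/31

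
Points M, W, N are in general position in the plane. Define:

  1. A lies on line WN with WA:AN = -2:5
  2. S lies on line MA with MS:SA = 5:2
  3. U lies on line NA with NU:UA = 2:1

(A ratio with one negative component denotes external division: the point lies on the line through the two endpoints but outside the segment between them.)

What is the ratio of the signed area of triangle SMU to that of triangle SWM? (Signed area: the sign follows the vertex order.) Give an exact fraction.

Work in coordinates with M = (0, 0), W = (1, 0), N = (0, 1).
1. A lies on line WN with WA:AN = -2:5 ⇒ A = (5/3, -2/3)
2. S lies on line MA with MS:SA = 5:2 ⇒ S = (25/21, -10/21)
3. U lies on line NA with NU:UA = 2:1 ⇒ U = (10/9, -1/9)
2·[SMU] = -25/63, 2·[SWM] = 10/21
[SMU]:[SWM] = -25/63:10/21 = -5/6

[SMU]:[SWM] = -5/6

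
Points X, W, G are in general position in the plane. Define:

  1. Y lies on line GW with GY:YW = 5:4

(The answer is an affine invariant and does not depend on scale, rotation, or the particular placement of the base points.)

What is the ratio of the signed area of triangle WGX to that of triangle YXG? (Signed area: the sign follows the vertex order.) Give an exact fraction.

Work in coordinates with X = (0, 0), W = (1, 0), G = (0, 1).
1. Y lies on line GW with GY:YW = 5:4 ⇒ Y = (5/9, 4/9)
2·[WGX] = 1, 2·[YXG] = -5/9
[WGX]:[YXG] = 1:-5/9 = -9/5

[WGX]:[YXG] = -9/5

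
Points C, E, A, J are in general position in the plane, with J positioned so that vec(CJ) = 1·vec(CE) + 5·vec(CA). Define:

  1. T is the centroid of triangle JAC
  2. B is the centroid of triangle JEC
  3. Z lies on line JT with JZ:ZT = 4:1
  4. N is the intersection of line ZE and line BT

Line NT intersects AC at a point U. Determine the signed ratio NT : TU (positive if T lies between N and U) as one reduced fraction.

NT:TU = 30/31

Assign C = (0, 0), E = (1, 0), A = (0, 1), J = (1, 5) — the answer is frame-independent, so this choice is without loss of generality.
1. T is the centroid of triangle JAC ⇒ T = (1/3, 2)
2. B is the centroid of triangle JEC ⇒ B = (2/3, 5/3)
3. Z lies on line JT with JZ:ZT = 4:1 ⇒ Z = (7/15, 13/5)
4. N is the intersection of line ZE and line BT ⇒ N = (61/93, 52/31)
line NT meets AC at U = (0, 7/3)
T = N + t·(U−N) with t = 30/61, so NT:TU = 30/61:31/61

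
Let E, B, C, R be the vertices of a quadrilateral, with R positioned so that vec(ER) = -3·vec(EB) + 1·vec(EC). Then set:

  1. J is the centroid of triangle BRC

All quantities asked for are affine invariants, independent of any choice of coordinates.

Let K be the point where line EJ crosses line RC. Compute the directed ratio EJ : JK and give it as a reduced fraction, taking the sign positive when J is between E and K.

Work in coordinates with E = (0, 0), B = (1, 0), C = (0, 1), R = (-3, 1).
1. J is the centroid of triangle BRC ⇒ J = (-2/3, 2/3)
line EJ meets RC at K = (-1, 1)
J = E + t·(K−E) with t = 2/3, so EJ:JK = 2/3:1/3

EJ:JK = 2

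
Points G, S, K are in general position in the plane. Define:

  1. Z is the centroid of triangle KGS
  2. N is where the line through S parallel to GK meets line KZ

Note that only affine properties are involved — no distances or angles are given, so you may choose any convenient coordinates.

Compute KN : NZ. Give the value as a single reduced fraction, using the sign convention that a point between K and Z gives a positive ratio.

Choose coordinates G = (0, 0), S = (1, 0), K = (0, 1).
1. Z is the centroid of triangle KGS ⇒ Z = (1/3, 1/3)
2. N is where the line through S parallel to GK meets line KZ ⇒ N = (1, -1)
N = K + t·(Z−K) with t = 3, so KN:NZ = t:(1−t) = 3:-2

KN:NZ = -3/2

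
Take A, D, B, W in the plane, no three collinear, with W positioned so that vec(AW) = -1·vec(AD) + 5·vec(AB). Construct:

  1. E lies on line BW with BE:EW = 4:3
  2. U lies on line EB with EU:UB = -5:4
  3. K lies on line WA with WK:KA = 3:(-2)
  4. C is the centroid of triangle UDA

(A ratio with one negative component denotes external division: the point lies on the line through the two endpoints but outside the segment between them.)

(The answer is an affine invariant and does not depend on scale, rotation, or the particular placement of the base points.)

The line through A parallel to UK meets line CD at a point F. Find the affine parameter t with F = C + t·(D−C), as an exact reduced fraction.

t = 59/20

Work in coordinates with A = (0, 0), D = (1, 0), B = (0, 1), W = (-1, 5).
1. E lies on line BW with BE:EW = 4:3 ⇒ E = (-4/7, 23/7)
2. U lies on line EB with EU:UB = -5:4 ⇒ U = (16/7, -57/7)
3. K lies on line WA with WK:KA = 3:(-2) ⇒ K = (2, -10)
4. C is the centroid of triangle UDA ⇒ C = (23/21, -19/7)
through A parallel to UK: direction (-2/7, -13/7); meets CD at F = (57/70, 741/140)
F = C + t·(D−C) with t = 59/20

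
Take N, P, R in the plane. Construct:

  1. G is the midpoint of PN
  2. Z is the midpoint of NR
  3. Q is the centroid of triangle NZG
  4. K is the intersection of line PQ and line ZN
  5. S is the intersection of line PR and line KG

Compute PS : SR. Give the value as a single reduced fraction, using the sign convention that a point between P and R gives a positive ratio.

PS:SR = -1/4

Choose coordinates N = (0, 0), P = (1, 0), R = (0, 1).
1. G is the midpoint of PN ⇒ G = (1/2, 0)
2. Z is the midpoint of NR ⇒ Z = (0, 1/2)
3. Q is the centroid of triangle NZG ⇒ Q = (1/6, 1/6)
4. K is the intersection of line PQ and line ZN ⇒ K = (0, 1/5)
5. S is the intersection of line PR and line KG ⇒ S = (4/3, -1/3)
S = P + t·(R−P) with t = -1/3, so PS:SR = t:(1−t) = -1/3:4/3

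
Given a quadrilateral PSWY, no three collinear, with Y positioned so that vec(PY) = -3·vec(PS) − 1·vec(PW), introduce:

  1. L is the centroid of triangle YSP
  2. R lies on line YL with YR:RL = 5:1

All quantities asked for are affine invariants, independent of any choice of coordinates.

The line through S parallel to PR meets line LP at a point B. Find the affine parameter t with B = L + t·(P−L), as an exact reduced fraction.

Assign P = (0, 0), S = (1, 0), W = (0, 1), Y = (-3, -1) — the answer is frame-independent, so this choice is without loss of generality.
1. L is the centroid of triangle YSP ⇒ L = (-2/3, -1/3)
2. R lies on line YL with YR:RL = 5:1 ⇒ R = (-19/18, -4/9)
through S parallel to PR: direction (-19/18, -4/9); meets LP at B = (-16/3, -8/3)
B = L + t·(P−L) with t = -7

t = -7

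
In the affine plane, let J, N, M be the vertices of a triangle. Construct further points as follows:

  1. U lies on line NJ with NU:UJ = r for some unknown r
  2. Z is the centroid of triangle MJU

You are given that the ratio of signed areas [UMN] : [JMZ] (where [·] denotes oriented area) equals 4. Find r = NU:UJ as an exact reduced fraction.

Assign J = (0, 0), N = (1, 0), M = (0, 1) — the answer is frame-independent, so this choice is without loss of generality.
1. With NU:UJ = r, write λ = r/(r+1) so U = N + λ·(J−N); U is affine-linear in λ
2. Z is the centroid of triangle MJU ⇒ Z is an affine combination of earlier points and hence also affine-linear in λ
Every point depending on U is an affine combination of U and λ-independent points, so each such coordinate is linear in λ; the λ² term in each signed area is a multiple of (J−N)×(J−N) = 0, so 2·[UMN] and 2·[JMZ] are each linear in λ. Evaluating at λ=0 and λ=1:
  2·[UMN] = −λ,   2·[JMZ] = 1/3·λ − 1/3
So [UMN]:[JMZ] = (−λ) / (1/3·λ − 1/3). Setting this equal to 4:
  −λ = 4·(1/3·λ − 1/3)  ⇒  λ = 4/7
Then r = λ/(1−λ) = (4/7)/(3/7) = 4/3. Check: with r = 4/3, U = (3/7, 0) and [UMN]:[JMZ] = 4 as required.

r = 4/3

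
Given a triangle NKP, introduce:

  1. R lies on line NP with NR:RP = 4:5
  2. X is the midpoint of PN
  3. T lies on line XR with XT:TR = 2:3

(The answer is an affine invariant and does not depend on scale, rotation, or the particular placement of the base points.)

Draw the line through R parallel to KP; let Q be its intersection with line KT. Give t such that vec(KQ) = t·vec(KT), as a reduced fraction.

t = 50/47

Work in coordinates with N = (0, 0), K = (1, 0), P = (0, 1).
1. R lies on line NP with NR:RP = 4:5 ⇒ R = (0, 4/9)
2. X is the midpoint of PN ⇒ X = (0, 1/2)
3. T lies on line XR with XT:TR = 2:3 ⇒ T = (0, 43/90)
through R parallel to KP: direction (-1, 1); meets KT at Q = (-3/47, 215/423)
Q = K + t·(T−K) with t = 50/47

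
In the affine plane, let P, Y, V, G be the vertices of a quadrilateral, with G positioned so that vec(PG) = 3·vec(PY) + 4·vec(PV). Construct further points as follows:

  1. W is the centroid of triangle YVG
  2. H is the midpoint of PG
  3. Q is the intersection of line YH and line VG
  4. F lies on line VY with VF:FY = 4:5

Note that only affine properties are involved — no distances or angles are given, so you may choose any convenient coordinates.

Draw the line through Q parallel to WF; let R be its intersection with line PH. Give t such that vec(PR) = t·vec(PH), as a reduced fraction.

t = 14/3

Assign P = (0, 0), Y = (1, 0), V = (0, 1), G = (3, 4) — the answer is frame-independent, so this choice is without loss of generality.
1. W is the centroid of triangle YVG ⇒ W = (4/3, 5/3)
2. H is the midpoint of PG ⇒ H = (3/2, 2)
3. Q is the intersection of line YH and line VG ⇒ Q = (5/3, 8/3)
4. F lies on line VY with VF:FY = 4:5 ⇒ F = (4/9, 5/9)
through Q parallel to WF: direction (-8/9, -10/9); meets PH at R = (7, 28/3)
R = P + t·(H−P) with t = 14/3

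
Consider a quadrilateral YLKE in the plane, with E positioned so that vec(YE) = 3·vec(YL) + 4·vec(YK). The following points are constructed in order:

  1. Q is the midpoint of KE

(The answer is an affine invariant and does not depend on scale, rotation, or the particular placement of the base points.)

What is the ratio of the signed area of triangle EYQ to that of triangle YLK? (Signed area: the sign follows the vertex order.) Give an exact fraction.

Choose coordinates Y = (0, 0), L = (1, 0), K = (0, 1), E = (3, 4).
1. Q is the midpoint of KE ⇒ Q = (3/2, 5/2)
2·[EYQ] = -3/2, 2·[YLK] = 1
[EYQ]:[YLK] = -3/2:1 = -3/2

[EYQ]:[YLK] = -3/2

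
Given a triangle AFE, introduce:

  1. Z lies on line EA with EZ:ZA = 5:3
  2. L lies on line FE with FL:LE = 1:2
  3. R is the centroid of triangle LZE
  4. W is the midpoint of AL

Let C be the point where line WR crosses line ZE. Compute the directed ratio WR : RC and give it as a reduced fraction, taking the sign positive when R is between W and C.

Work in coordinates with A = (0, 0), F = (1, 0), E = (0, 1).
1. Z lies on line EA with EZ:ZA = 5:3 ⇒ Z = (0, 3/8)
2. L lies on line FE with FL:LE = 1:2 ⇒ L = (2/3, 1/3)
3. R is the centroid of triangle LZE ⇒ R = (2/9, 41/72)
4. W is the midpoint of AL ⇒ W = (1/3, 1/6)
line WR meets ZE at C = (0, 11/8)
R = W + t·(C−W) with t = 1/3, so WR:RC = 1/3:2/3

WR:RC = 1/2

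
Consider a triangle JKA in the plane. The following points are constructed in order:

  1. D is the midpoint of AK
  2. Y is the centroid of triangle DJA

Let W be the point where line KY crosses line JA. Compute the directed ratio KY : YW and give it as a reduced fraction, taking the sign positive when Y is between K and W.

KY:YW = 5

Work in coordinates with J = (0, 0), K = (1, 0), A = (0, 1).
1. D is the midpoint of AK ⇒ D = (1/2, 1/2)
2. Y is the centroid of triangle DJA ⇒ Y = (1/6, 1/2)
line KY meets JA at W = (0, 3/5)
Y = K + t·(W−K) with t = 5/6, so KY:YW = 5/6:1/6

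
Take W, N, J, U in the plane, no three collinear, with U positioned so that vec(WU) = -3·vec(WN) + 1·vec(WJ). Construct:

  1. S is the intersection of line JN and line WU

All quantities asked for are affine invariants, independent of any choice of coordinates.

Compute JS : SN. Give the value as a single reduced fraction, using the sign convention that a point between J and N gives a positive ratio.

Choose coordinates W = (0, 0), N = (1, 0), J = (0, 1), U = (-3, 1).
1. S is the intersection of line JN and line WU ⇒ S = (3/2, -1/2)
S = J + t·(N−J) with t = 3/2, so JS:SN = t:(1−t) = 3/2:-1/2

JS:SN = -3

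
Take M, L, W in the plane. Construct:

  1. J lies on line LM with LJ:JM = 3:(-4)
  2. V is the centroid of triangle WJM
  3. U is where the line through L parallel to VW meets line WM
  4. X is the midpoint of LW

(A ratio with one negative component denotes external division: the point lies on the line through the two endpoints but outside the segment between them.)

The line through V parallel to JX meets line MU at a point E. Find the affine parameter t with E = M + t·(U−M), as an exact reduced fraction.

Assign M = (0, 0), L = (1, 0), W = (0, 1) — the answer is frame-independent, so this choice is without loss of generality.
1. J lies on line LM with LJ:JM = 3:(-4) ⇒ J = (4, 0)
2. V is the centroid of triangle WJM ⇒ V = (4/3, 1/3)
3. U is where the line through L parallel to VW meets line WM ⇒ U = (0, 1/2)
4. X is the midpoint of LW ⇒ X = (1/2, 1/2)
through V parallel to JX: direction (-7/2, 1/2); meets MU at E = (0, 11/21)
E = M + t·(U−M) with t = 22/21

t = 22/21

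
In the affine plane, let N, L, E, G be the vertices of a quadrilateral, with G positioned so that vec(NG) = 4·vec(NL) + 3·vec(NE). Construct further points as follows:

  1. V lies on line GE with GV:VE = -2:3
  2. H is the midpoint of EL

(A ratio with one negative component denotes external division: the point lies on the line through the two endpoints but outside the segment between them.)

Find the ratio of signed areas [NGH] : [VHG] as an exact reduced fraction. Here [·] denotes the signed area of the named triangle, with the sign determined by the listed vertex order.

Assign N = (0, 0), L = (1, 0), E = (0, 1), G = (4, 3) — the answer is frame-independent, so this choice is without loss of generality.
1. V lies on line GE with GV:VE = -2:3 ⇒ V = (12, 7)
2. H is the midpoint of EL ⇒ H = (1/2, 1/2)
2·[NGH] = 1/2, 2·[VHG] = -6
[NGH]:[VHG] = 1/2:-6 = -1/12

[NGH]:[VHG] = -1/12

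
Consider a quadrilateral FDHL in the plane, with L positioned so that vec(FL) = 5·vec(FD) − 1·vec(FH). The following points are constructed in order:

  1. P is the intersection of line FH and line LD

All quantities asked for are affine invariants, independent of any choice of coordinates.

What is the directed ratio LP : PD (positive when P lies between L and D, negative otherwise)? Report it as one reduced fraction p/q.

LP:PD = -5

Set F = (0, 0), D = (1, 0), H = (0, 1), L = (5, -1); any affine frame gives the same invariant.
1. P is the intersection of line FH and line LD ⇒ P = (0, 1/4)
P = L + t·(D−L) with t = 5/4, so LP:PD = t:(1−t) = 5/4:-1/4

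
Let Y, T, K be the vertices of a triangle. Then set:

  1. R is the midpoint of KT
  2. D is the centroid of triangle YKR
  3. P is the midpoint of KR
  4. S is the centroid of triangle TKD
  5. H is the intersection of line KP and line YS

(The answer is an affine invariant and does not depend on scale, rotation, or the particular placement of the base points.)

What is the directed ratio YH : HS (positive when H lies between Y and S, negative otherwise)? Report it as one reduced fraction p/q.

Assign Y = (0, 0), T = (1, 0), K = (0, 1) — the answer is frame-independent, so this choice is without loss of generality.
1. R is the midpoint of KT ⇒ R = (1/2, 1/2)
2. D is the centroid of triangle YKR ⇒ D = (1/6, 1/2)
3. P is the midpoint of KR ⇒ P = (1/4, 3/4)
4. S is the centroid of triangle TKD ⇒ S = (7/18, 1/2)
5. H is the intersection of line KP and line YS ⇒ H = (7/16, 9/16)
H = Y + t·(S−Y) with t = 9/8, so YH:HS = t:(1−t) = 9/8:-1/8

YH:HS = -9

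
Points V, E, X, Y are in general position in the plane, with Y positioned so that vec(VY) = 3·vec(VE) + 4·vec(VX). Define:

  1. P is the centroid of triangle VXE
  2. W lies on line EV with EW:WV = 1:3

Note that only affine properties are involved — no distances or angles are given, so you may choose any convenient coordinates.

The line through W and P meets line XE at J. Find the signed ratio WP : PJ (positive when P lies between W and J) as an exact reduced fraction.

WP:PJ = -1/4

Work in coordinates with V = (0, 0), E = (1, 0), X = (0, 1), Y = (3, 4).
1. P is the centroid of triangle VXE ⇒ P = (1/3, 1/3)
2. W lies on line EV with EW:WV = 1:3 ⇒ W = (3/4, 0)
line WP meets XE at J = (2, -1)
P = W + t·(J−W) with t = -1/3, so WP:PJ = -1/3:4/3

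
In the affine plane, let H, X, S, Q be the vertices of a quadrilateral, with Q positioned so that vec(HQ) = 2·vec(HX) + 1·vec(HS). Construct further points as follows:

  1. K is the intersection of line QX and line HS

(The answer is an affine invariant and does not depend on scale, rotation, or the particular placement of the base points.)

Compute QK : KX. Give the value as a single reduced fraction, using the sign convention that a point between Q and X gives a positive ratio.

QK:KX = -2

Work in coordinates with H = (0, 0), X = (1, 0), S = (0, 1), Q = (2, 1).
1. K is the intersection of line QX and line HS ⇒ K = (0, -1)
K = Q + t·(X−Q) with t = 2, so QK:KX = t:(1−t) = 2:-1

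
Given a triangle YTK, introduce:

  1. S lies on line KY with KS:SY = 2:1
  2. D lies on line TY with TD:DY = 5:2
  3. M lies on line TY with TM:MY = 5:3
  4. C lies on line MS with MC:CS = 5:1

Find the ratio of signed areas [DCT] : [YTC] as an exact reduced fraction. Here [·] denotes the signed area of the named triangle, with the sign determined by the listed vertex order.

Assign Y = (0, 0), T = (1, 0), K = (0, 1) — the answer is frame-independent, so this choice is without loss of generality.
1. S lies on line KY with KS:SY = 2:1 ⇒ S = (0, 1/3)
2. D lies on line TY with TD:DY = 5:2 ⇒ D = (2/7, 0)
3. M lies on line TY with TM:MY = 5:3 ⇒ M = (3/8, 0)
4. C lies on line MS with MC:CS = 5:1 ⇒ C = (1/16, 5/18)
2·[DCT] = -25/126, 2·[YTC] = 5/18
[DCT]:[YTC] = -25/126:5/18 = -5/7

[DCT]:[YTC] = -5/7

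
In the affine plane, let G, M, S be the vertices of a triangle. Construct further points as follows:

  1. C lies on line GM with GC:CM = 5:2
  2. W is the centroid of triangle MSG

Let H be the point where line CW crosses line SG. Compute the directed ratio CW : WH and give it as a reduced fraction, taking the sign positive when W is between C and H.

Work in coordinates with G = (0, 0), M = (1, 0), S = (0, 1).
1. C lies on line GM with GC:CM = 5:2 ⇒ C = (5/7, 0)
2. W is the centroid of triangle MSG ⇒ W = (1/3, 1/3)
line CW meets SG at H = (0, 5/8)
W = C + t·(H−C) with t = 8/15, so CW:WH = 8/15:7/15

CW:WH = 8/7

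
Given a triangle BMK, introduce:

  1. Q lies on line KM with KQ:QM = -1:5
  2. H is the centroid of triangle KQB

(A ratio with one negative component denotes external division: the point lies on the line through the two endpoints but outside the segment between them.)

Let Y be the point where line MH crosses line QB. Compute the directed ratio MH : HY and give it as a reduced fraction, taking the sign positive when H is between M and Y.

Work in coordinates with B = (0, 0), M = (1, 0), K = (0, 1).
1. Q lies on line KM with KQ:QM = -1:5 ⇒ Q = (-1/4, 5/4)
2. H is the centroid of triangle KQB ⇒ H = (-1/12, 3/4)
line MH meets QB at Y = (-9/56, 45/56)
H = M + t·(Y−M) with t = 14/15, so MH:HY = 14/15:1/15

MH:HY = 14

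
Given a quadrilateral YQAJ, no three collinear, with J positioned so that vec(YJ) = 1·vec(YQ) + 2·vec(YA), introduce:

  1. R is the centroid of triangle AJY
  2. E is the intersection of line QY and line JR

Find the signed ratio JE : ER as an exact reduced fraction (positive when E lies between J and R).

JE:ER = -2

Set Y = (0, 0), Q = (1, 0), A = (0, 1), J = (1, 2); any affine frame gives the same invariant.
1. R is the centroid of triangle AJY ⇒ R = (1/3, 1)
2. E is the intersection of line QY and line JR ⇒ E = (-1/3, 0)
E = J + t·(R−J) with t = 2, so JE:ER = t:(1−t) = 2:-1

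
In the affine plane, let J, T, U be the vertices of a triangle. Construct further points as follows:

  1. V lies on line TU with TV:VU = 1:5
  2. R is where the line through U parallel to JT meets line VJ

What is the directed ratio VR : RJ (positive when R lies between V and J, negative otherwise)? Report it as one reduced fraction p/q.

Assign J = (0, 0), T = (1, 0), U = (0, 1) — the answer is frame-independent, so this choice is without loss of generality.
1. V lies on line TU with TV:VU = 1:5 ⇒ V = (5/6, 1/6)
2. R is where the line through U parallel to JT meets line VJ ⇒ R = (5, 1)
R = V + t·(J−V) with t = -5, so VR:RJ = t:(1−t) = -5:6

VR:RJ = -5/6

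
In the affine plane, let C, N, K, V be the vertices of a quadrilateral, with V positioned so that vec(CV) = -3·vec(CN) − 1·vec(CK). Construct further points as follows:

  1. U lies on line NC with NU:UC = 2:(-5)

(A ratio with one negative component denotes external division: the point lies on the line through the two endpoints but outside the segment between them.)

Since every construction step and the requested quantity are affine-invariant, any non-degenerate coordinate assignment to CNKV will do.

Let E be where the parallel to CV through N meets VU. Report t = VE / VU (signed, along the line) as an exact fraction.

Work in coordinates with C = (0, 0), N = (1, 0), K = (0, 1), V = (-3, -1).
1. U lies on line NC with NU:UC = 2:(-5) ⇒ U = (5/3, 0)
through N parallel to CV: direction (-3, -1); meets VU at E = (-1/5, -2/5)
E = V + t·(U−V) with t = 3/5

t = 3/5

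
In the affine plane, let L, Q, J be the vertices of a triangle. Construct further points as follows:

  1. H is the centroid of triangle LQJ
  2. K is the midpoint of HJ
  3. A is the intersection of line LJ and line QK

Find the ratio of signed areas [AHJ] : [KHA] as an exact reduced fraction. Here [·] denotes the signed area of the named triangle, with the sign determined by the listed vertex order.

Choose coordinates L = (0, 0), Q = (1, 0), J = (0, 1).
1. H is the centroid of triangle LQJ ⇒ H = (1/3, 1/3)
2. K is the midpoint of HJ ⇒ K = (1/6, 2/3)
3. A is the intersection of line LJ and line QK ⇒ A = (0, 4/5)
2·[AHJ] = 1/15, 2·[KHA] = -1/30
[AHJ]:[KHA] = 1/15:-1/30 = -2

[AHJ]:[KHA] = -2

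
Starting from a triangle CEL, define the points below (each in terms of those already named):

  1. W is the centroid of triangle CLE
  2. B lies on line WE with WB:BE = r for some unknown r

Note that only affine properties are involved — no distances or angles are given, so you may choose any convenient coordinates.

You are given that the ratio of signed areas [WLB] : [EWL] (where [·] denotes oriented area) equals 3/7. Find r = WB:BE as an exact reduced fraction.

Assign C = (0, 0), E = (1, 0), L = (0, 1) — the answer is frame-independent, so this choice is without loss of generality.
1. W is the centroid of triangle CLE ⇒ W = (1/3, 1/3)
2. With WB:BE = r, write λ = r/(r+1) so B = W + λ·(E−W); B is affine-linear in λ
Every point depending on B is an affine combination of B and λ-independent points, so each such coordinate is linear in λ; the λ² term in each signed area is a multiple of (E−W)×(E−W) = 0, so 2·[WLB] and 2·[EWL] are each linear in λ. Evaluating at λ=0 and λ=1:
  2·[WLB] = -1/3·λ,   2·[EWL] = -1/3
So [WLB]:[EWL] = (-1/3·λ) / (-1/3). Setting this equal to 3/7:
  -1/3·λ = 3/7·(-1/3)  ⇒  λ = 3/7
Then r = λ/(1−λ) = (3/7)/(4/7) = 3/4. Check: with r = 3/4, B = (13/21, 4/21) and [WLB]:[EWL] = 3/7 as required.

r = 3/4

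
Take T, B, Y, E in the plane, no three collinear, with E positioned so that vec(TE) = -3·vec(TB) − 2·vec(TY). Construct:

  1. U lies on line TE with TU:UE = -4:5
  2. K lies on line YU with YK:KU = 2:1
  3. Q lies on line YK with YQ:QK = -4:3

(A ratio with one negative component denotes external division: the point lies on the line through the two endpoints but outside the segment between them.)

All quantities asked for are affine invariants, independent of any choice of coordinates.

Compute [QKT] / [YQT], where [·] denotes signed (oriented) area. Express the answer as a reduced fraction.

Set T = (0, 0), B = (1, 0), Y = (0, 1), E = (-3, -2); any affine frame gives the same invariant.
1. U lies on line TE with TU:UE = -4:5 ⇒ U = (12, 8)
2. K lies on line YU with YK:KU = 2:1 ⇒ K = (8, 17/3)
3. Q lies on line YK with YQ:QK = -4:3 ⇒ Q = (32, 59/3)
2·[QKT] = 24, 2·[YQT] = -32
[QKT]:[YQT] = 24:-32 = -3/4

[QKT]:[YQT] = -3/4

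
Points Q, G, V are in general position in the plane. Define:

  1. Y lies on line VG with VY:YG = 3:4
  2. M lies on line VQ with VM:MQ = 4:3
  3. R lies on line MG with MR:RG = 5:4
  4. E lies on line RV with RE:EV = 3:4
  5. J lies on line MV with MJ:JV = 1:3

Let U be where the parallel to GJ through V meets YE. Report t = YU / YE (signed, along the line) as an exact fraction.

t = -81/43

Choose coordinates Q = (0, 0), G = (1, 0), V = (0, 1).
1. Y lies on line VG with VY:YG = 3:4 ⇒ Y = (3/7, 4/7)
2. M lies on line VQ with VM:MQ = 4:3 ⇒ M = (0, 3/7)
3. R lies on line MG with MR:RG = 5:4 ⇒ R = (5/9, 4/21)
4. E lies on line RV with RE:EV = 3:4 ⇒ E = (20/63, 79/147)
5. J lies on line MV with MJ:JV = 1:3 ⇒ J = (0, 4/7)
through V parallel to GJ: direction (-1, 4/7); meets YE at U = (192/301, 1339/2107)
U = Y + t·(E−Y) with t = -81/43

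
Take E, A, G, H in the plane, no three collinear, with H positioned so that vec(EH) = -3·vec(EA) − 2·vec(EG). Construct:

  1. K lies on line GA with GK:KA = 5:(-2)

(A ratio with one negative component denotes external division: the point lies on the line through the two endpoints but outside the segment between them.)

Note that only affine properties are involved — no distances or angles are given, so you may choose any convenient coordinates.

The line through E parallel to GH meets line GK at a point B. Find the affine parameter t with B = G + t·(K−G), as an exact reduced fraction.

t = 3/10

Set E = (0, 0), A = (1, 0), G = (0, 1), H = (-3, -2); any affine frame gives the same invariant.
1. K lies on line GA with GK:KA = 5:(-2) ⇒ K = (5/3, -2/3)
through E parallel to GH: direction (-3, -3); meets GK at B = (1/2, 1/2)
B = G + t·(K−G) with t = 3/10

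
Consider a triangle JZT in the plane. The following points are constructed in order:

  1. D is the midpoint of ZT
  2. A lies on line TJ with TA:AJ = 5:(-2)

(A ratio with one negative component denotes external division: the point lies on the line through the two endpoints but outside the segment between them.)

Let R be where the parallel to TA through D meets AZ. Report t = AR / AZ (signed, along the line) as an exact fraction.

t = 1/2

Assign J = (0, 0), Z = (1, 0), T = (0, 1) — the answer is frame-independent, so this choice is without loss of generality.
1. D is the midpoint of ZT ⇒ D = (1/2, 1/2)
2. A lies on line TJ with TA:AJ = 5:(-2) ⇒ A = (0, -2/3)
through D parallel to TA: direction (0, -5/3); meets AZ at R = (1/2, -1/3)
R = A + t·(Z−A) with t = 1/2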